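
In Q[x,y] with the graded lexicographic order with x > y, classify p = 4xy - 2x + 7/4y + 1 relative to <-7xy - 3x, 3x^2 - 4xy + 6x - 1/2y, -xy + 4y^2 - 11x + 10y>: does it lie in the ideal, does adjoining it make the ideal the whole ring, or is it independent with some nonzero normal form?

Adjoining 4xy - 2x + 7/4y + 1 makes the ideal the whole ring: the system is inconsistent.

First compute the reduced Gröbner basis of I by Buchberger's algorithm.
f_1 = -7xy - 3x, LT = xy.
f_2 = 3x^2 - 4xy + 6x - 1/2y, LT = x^2.
f_3 = -xy + 4y^2 - 11x + 10y, LT = xy.

S(f_1,f_2): lcm = x^2y. S = 4/3xy^2 + 3/7x^2 - 2xy + 1/6y^2.
  reduce S modulo (f_1, f_2, f_3):
  remainder 1/6y^2 + 1/14y ≠ 0; add h_4 = 1/6y^2 + 1/14y to the basis.

S(f_1,f_3): lcm = xy. S = 4y^2 - 74/7x + 10y.
  reduce S modulo (f_1, f_2, f_3, h_4):
  remainder -74/7x + 58/7y ≠ 0; add h_5 = -74/7x + 58/7y to the basis.

S(f_2,f_3): lcm = x^2y. S = 8/3xy^2 - 11x^2 + 12xy - 1/6y^2.
  reduce S modulo (f_1, f_2, f_3, h_4, h_5):
  remainder 91163/5439y ≠ 0; add h_6 = 91163/5439y to the basis.

The other S-polynomials (S(f_1,h_4), S(f_2,h_4), S(f_3,h_4), S(f_1,h_5), S(f_2,h_5), S(f_3,h_5), S(h_4,h_5), S(f_1,h_6), S(f_2,h_6), S(f_3,h_6), S(h_4,h_6), S(h_5,h_6)) all reduce to 0 modulo the current basis, so we have a Gröbner basis.
Inter-reduce: drop elements whose leading term is divisible by another's, tail-reduce, and make monic.
Reduced Gröbner basis: {x, y}.
Label its elements g_1 = x, g_2 = y.

Reduce p = 4xy - 2x + 7/4y + 1 modulo G:
  leading term xy: subtract (4y)·g_1 from 4xy - 2x + 7/4y + 1 → -2x + 7/4y + 1
  leading term x: subtract (-2)·g_1 from -2x + 7/4y + 1 → 7/4y + 1
  leading term y: subtract (7/4)·g_2 from 7/4y + 1 → 1
  leading term 1: no divisor's leading term divides it; move 1 to the remainder.
  normal form = 1.
The normal form is nonzero, so p ∉ I. Since p minus its normal form lies in I, I + (p) = I + (r) where r = 1; decide whether this ideal is the whole ring.
Here r = 1 is a nonzero constant, hence a unit: 1 ∈ I + (p), the Gröbner basis of I + (p) is {1}, and the enlarged system has no common solution — adjoining p is inconsistent.

The remainder on division by a Gröbner basis is unique — it is the normal form.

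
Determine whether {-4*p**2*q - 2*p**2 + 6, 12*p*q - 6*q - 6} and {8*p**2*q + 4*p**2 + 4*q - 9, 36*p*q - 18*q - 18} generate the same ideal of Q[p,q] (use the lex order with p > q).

Two ideals are equal iff their reduced Gröbner bases coincide (the reduced basis is unique for a fixed ordering).
Buchberger on the first generating set:
f_1 = -4*p**2*q - 2*p**2 + 6, LT = p**2*q.
f_2 = 12*p*q - 6*q - 6, LT = p*q.

S(f_1,f_2): lcm = p**2*q. S = 1/2*p**2 + 1/2*p*q + 1/2*p - 3/2.
  reduce S modulo (f_1, f_2):
  remainder 1/2*p**2 + 1/2*p + 1/4*q - 5/4 ≠ 0; add g_3 = 1/2*p**2 + 1/2*p + 1/4*q - 5/4 to the basis.

S(f_1,g_3): lcm = p**2*q. S = 1/2*p**2 - p*q - 1/2*q**2 + 5/2*q - 3/2.
  reduce S modulo (f_1, f_2, g_3):
  remainder -1/2*p - 1/2*q**2 + 7/4*q - 3/4 ≠ 0; add g_4 = -1/2*p - 1/2*q**2 + 7/4*q - 3/4 to the basis.

S(f_1,g_4): lcm = p**2*q. S = 1/2*p**2 - p*q**3 + 7/2*p*q**2 - 3/2*p*q - 3/2.
  reduce S modulo (f_1, f_2, g_3, g_4):
  remainder -1/2*q**3 + 7/4*q**2 - q - 1/4 ≠ 0; add g_5 = -1/2*q**3 + 7/4*q**2 - q - 1/4 to the basis.

The other S-polynomials (S(f_2,g_3), S(f_2,g_4), S(g_3,g_4), S(f_1,g_5), S(f_2,g_5), S(g_3,g_5), S(g_4,g_5)) all reduce to 0 modulo the current basis, so we have a Gröbner basis.
Inter-reduce: drop elements whose leading term is divisible by another's, tail-reduce, and make monic.
Reduced Gröbner basis: {p + q**2 - 7/2*q + 3/2, q**3 - 7/2*q**2 + 2*q + 1/2}.

Buchberger on the second generating set:
h_1 = 8*p**2*q + 4*p**2 + 4*q - 9, LT = p**2*q.
h_2 = 36*p*q - 18*q - 18, LT = p*q.

S(h_1,h_2): lcm = p**2*q. S = 1/2*p**2 + 1/2*p*q + 1/2*p + 1/2*q - 9/8.
  reduce S modulo (h_1, h_2):
  remainder 1/2*p**2 + 1/2*p + 3/4*q - 7/8 ≠ 0; add k_3 = 1/2*p**2 + 1/2*p + 3/4*q - 7/8 to the basis.

S(h_1,k_3): lcm = p**2*q. S = 1/2*p**2 - p*q - 3/2*q**2 + 9/4*q - 9/8.
  reduce S modulo (h_1, h_2, k_3):
  remainder -1/2*p - 3/2*q**2 + q - 3/4 ≠ 0; add k_4 = -1/2*p - 3/2*q**2 + q - 3/4 to the basis.

S(h_1,k_4): lcm = p**2*q. S = 1/2*p**2 - 3*p*q**3 + 2*p*q**2 - 3/2*p*q + 1/2*q - 9/8.
  reduce S modulo (h_1, h_2, k_3, k_4):
  remainder -3/2*q**3 + q**2 - q - 1/4 ≠ 0; add k_5 = -3/2*q**3 + q**2 - q - 1/4 to the basis.

The other S-polynomials (S(h_2,k_3), S(h_2,k_4), S(k_3,k_4), S(h_1,k_5), S(h_2,k_5), S(k_3,k_5), S(k_4,k_5)) all reduce to 0 modulo the current basis, so we have a Gröbner basis.
Inter-reduce: drop elements whose leading term is divisible by another's, tail-reduce, and make monic.
Reduced Gröbner basis: {p + 3*q**2 - 2*q + 3/2, q**3 - 2/3*q**2 + 2/3*q + 1/6}.

These differ, so the ideals are not equal.

No, the ideals differ.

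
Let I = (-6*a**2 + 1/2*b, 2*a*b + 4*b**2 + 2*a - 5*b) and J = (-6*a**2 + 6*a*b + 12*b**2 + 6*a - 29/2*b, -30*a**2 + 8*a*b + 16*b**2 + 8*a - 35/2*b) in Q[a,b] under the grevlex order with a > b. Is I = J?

Two ideals are equal iff their reduced Gröbner bases coincide (the reduced basis is unique for a fixed ordering).
Buchberger on the first generating set:
f_1 = -6*a**2 + 1/2*b, LT = a**2.
f_2 = 2*a*b + 4*b**2 + 2*a - 5*b, LT = a*b.

S(f_1,f_2): lcm = a**2*b. S = -2*a*b**2 - a**2 + 5/2*a*b - 1/12*b**2.
  reduce S modulo (f_1, f_2):
  remainder 4*b**3 - 169/12*b**2 - 9/2*a + 67/6*b ≠ 0; add g_3 = 4*b**3 - 169/12*b**2 - 9/2*a + 67/6*b to the basis.

The other S-polynomials (S(f_1,g_3), S(f_2,g_3)) all reduce to 0 modulo the current basis, so we have a Gröbner basis.
Inter-reduce: drop elements whose leading term is divisible by another's, tail-reduce, and make monic.
Reduced Gröbner basis: {b**3 - 169/48*b**2 - 9/8*a + 67/24*b, a**2 - 1/12*b, a*b + 2*b**2 + a - 5/2*b}.

Buchberger on the second generating set:
h_1 = -6*a**2 + 6*a*b + 12*b**2 + 6*a - 29/2*b, LT = a**2.
h_2 = -30*a**2 + 8*a*b + 16*b**2 + 8*a - 35/2*b, LT = a**2.

S(h_1,h_2): lcm = a**2. S = -11/15*a*b - 22/15*b**2 - 11/15*a + 11/6*b.
  reduce S modulo (h_1, h_2):
  remainder -11/15*a*b - 22/15*b**2 - 11/15*a + 11/6*b ≠ 0; add k_3 = -11/15*a*b - 22/15*b**2 - 11/15*a + 11/6*b to the basis.

S(h_1,k_3): lcm = a**2*b. S = -3*a*b**2 - 2*b**3 - a**2 + 3/2*a*b + 29/12*b**2.
  reduce S modulo (h_1, h_2, k_3):
  remainder 4*b**3 - 169/12*b**2 - 9/2*a + 67/6*b ≠ 0; add k_4 = 4*b**3 - 169/12*b**2 - 9/2*a + 67/6*b to the basis.

The other S-polynomials (S(h_2,k_3), S(h_1,k_4), S(h_2,k_4), S(k_3,k_4)) all reduce to 0 modulo the current basis, so we have a Gröbner basis.
Inter-reduce: drop elements whose leading term is divisible by another's, tail-reduce, and make monic.
Reduced Gröbner basis: {b**3 - 169/48*b**2 - 9/8*a + 67/24*b, a**2 - 1/12*b, a*b + 2*b**2 + a - 5/2*b}.

These coincide, so the ideals are equal.

Yes, the ideals are equal.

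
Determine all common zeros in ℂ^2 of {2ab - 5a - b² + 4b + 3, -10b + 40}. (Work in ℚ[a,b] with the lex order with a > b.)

Compute a lex Gröbner basis by Buchberger's algorithm.
f_1 = 2ab - 5a - b² + 4b + 3, LT = ab.
f_2 = -10b + 40, LT = b.

S(f_1,f_2): lcm = ab. S = 3/2a - ½b² + 2b + 3/2.
  leading term a: no divisor's leading term divides it; move 3/2a to the remainder.
  leading term b²: subtract (1/20b)·f_2 from -½b² + 2b + 3/2 → 3/2
  leading term 1: no divisor's leading term divides it; move 3/2 to the remainder.
  remainder 3/2a + 3/2 ≠ 0; add h_3 = 3/2a + 3/2 to the basis.

S(f_1,h_3): lcm = ab. S = -5/2a - ½b² + b + 3/2.
  leading term a: subtract (-5/3)·h_3 from -5/2a - ½b² + b + 3/2 → -½b² + b + 4
  leading term b²: subtract (1/20b)·f_2 from -½b² + b + 4 → -b + 4
  leading term b: subtract (1/10)·f_2 from -b + 4 → 0
  remainder 0.

S(f_2,h_3): leading monomials are coprime, so the S-polynomial reduces to 0 (Buchberger's first criterion).
Every S-polynomial of the final basis reduces to 0, so we have a Gröbner basis.
Inter-reduce: drop elements whose leading term is divisible by another's, tail-reduce, and make monic.
Reduced Gröbner basis: {a + 1, b - 4}.

Since the basis is lex-ordered, b - 4 is univariate in b. Its roots are {4}. Back-substituting each root into the other basis elements fixes the other coordinates.
  b = 4: the earlier basis element becomes a + 1 = 0, giving a = -1 — point (-1, 4).

{(-1, 4)}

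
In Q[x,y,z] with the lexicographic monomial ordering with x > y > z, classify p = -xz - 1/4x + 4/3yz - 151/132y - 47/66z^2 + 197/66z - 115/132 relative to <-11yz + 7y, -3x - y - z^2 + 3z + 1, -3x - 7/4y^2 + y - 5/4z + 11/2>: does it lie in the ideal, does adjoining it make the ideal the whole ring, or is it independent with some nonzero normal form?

-xz - 1/4x + 4/3yz - 151/132y - 47/66z^2 + 197/66z - 115/132 lies in I (it reduces to 0).

First compute the reduced Gröbner basis of I by Buchberger's algorithm.
f_1 = -11yz + 7y, LT = yz.
f_2 = -3x - y - z^2 + 3z + 1, LT = x.
f_3 = -3x - 7/4y^2 + y - 5/4z + 11/2, LT = x.

S(f_1,f_2): leading monomials are coprime, so the S-polynomial reduces to 0 (Buchberger's first criterion).
S(f_1,f_3): leading monomials are coprime, so the S-polynomial reduces to 0 (Buchberger's first criterion).
S(f_2,f_3): lcm = x. S = -7/12y^2 + 2/3y + 1/3z^2 - 17/12z + 3/2.
  leading term y^2: no divisor's leading term divides it; move -7/12y^2 to the remainder.
  leading term y: no divisor's leading term divides it; move 2/3y to the remainder.
  leading term z^2: no divisor's leading term divides it; move 1/3z^2 to the remainder.
  leading term z: no divisor's leading term divides it; move -17/12z to the remainder.
  leading term 1: no divisor's leading term divides it; move 3/2 to the remainder.
  remainder -7/12y^2 + 2/3y + 1/3z^2 - 17/12z + 3/2 ≠ 0; add h_4 = -7/12y^2 + 2/3y + 1/3z^2 - 17/12z + 3/2 to the basis.

S(f_1,h_4): lcm = y^2z. S = -7/11y^2 + 8/7yz + 4/7z^3 - 17/7z^2 + 18/7z.
  leading term y^2: subtract (12/11)·h_4 from -7/11y^2 + 8/7yz + 4/7z^3 - 17/7z^2 + 18/7z → 8/7yz - 8/11y + 4/7z^3 - 215/77z^2 + 317/77z - 18/11
  leading term yz: subtract (-8/77)·f_1 from 8/7yz - 8/11y + 4/7z^3 - 215/77z^2 + 317/77z - 18/11 → 4/7z^3 - 215/77z^2 + 317/77z - 18/11
  leading term z^3: no divisor's leading term divides it; move 4/7z^3 to the remainder.
  leading term z^2: no divisor's leading term divides it; move -215/77z^2 to the remainder.
  leading term z: no divisor's leading term divides it; move 317/77z to the remainder.
  leading term 1: no divisor's leading term divides it; move -18/11 to the remainder.
  remainder 4/7z^3 - 215/77z^2 + 317/77z - 18/11 ≠ 0; add h_5 = 4/7z^3 - 215/77z^2 + 317/77z - 18/11 to the basis.

S(f_2,h_4): leading monomials are coprime, so the S-polynomial reduces to 0 (Buchberger's first criterion).
S(f_3,h_4): leading monomials are coprime, so the S-polynomial reduces to 0 (Buchberger's first criterion).
S(f_1,h_5): lcm = yz^3. S = 17/4yz^2 - 317/44yz + 63/22y.
  leading term yz^2: subtract (-17/44z)·f_1 from 17/4yz^2 - 317/44yz + 63/22y → -9/2yz + 63/22y
  leading term yz: subtract (9/22)·f_1 from -9/2yz + 63/22y → 0
  remainder 0.

S(f_2,h_5): leading monomials are coprime, so the S-polynomial reduces to 0 (Buchberger's first criterion).
S(f_3,h_5): leading monomials are coprime, so the S-polynomial reduces to 0 (Buchberger's first criterion).
S(h_4,h_5): leading monomials are coprime, so the S-polynomial reduces to 0 (Buchberger's first criterion).
Every S-polynomial of the final basis reduces to 0, so we have a Gröbner basis.
Inter-reduce: drop elements whose leading term is divisible by another's, tail-reduce, and make monic.
Reduced Gröbner basis: {x + 1/3y + 1/3z^2 - z - 1/3, y^2 - 8/7y - 4/7z^2 + 17/7z - 18/7, yz - 7/11y, z^3 - 215/44z^2 + 317/44z - 63/22}.
Label its elements g_1 = x + 1/3y + 1/3z^2 - z - 1/3, g_2 = y^2 - 8/7y - 4/7z^2 + 17/7z - 18/7, g_3 = yz - 7/11y, g_4 = z^3 - 215/44z^2 + 317/44z - 63/22.

Reduce p = -xz - 1/4x + 4/3yz - 151/132y - 47/66z^2 + 197/66z - 115/132 modulo G:
  leading term xz: subtract (-z)·g_1 from -xz - 1/4x + 4/3yz - 151/132y - 47/66z^2 + 197/66z - 115/132 → -1/4x + 5/3yz - 151/132y + 1/3z^3 - 113/66z^2 + 175/66z - 115/132
  leading term x: subtract (-1/4)·g_1 from -1/4x + 5/3yz - 151/132y + 1/3z^3 - 113/66z^2 + 175/66z - 115/132 → 5/3yz - 35/33y + 1/3z^3 - 215/132z^2 + 317/132z - 21/22
  leading term yz: subtract (5/3)·g_3 from 5/3yz - 35/33y + 1/3z^3 - 215/132z^2 + 317/132z - 21/22 → 1/3z^3 - 215/132z^2 + 317/132z - 21/22
  leading term z^3: subtract (1/3)·g_4 from 1/3z^3 - 215/132z^2 + 317/132z - 21/22 → 0
  normal form = 0.
Since the normal form is 0, p ∈ I.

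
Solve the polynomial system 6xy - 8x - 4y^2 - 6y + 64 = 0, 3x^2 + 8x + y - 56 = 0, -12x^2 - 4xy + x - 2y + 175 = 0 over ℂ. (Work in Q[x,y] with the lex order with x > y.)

Compute a lex Gröbner basis by Buchberger's algorithm.
f_1 = 6xy - 8x - 4y^2 - 6y + 64, LT = xy.
f_2 = 3x^2 + 8x + y - 56, LT = x^2.
f_3 = -12x^2 - 4xy + x - 2y + 175, LT = x^2.

S(f_1,f_2): lcm = x^2y. S = -4/3x^2 - 2/3xy^2 - 11/3xy + 32/3x - 1/3y^2 + 56/3y.
  leading term x^2: subtract (-4/9)·f_2 from -4/3x^2 - 2/3xy^2 - 11/3xy + 32/3x - 1/3y^2 + 56/3y → -2/3xy^2 - 11/3xy + 128/9x - 1/3y^2 + 172/9y - 224/9
  leading term xy^2: subtract (-1/9y)·f_1 from -2/3xy^2 - 11/3xy + 128/9x - 1/3y^2 + 172/9y - 224/9 → -41/9xy + 128/9x - 4/9y^3 - y^2 + 236/9y - 224/9
  leading term xy: subtract (-41/54)·f_1 from -41/9xy + 128/9x - 4/9y^3 - y^2 + 236/9y - 224/9 → 220/27x - 4/9y^3 - 109/27y^2 + 65/3y + 640/27
  leading term x: no divisor's leading term divides it; move 220/27x to the remainder.
  leading term y^3: no divisor's leading term divides it; move -4/9y^3 to the remainder.
  leading term y^2: no divisor's leading term divides it; move -109/27y^2 to the remainder.
  leading term y: no divisor's leading term divides it; move 65/3y to the remainder.
  leading term 1: no divisor's leading term divides it; move 640/27 to the remainder.
  remainder 220/27x - 4/9y^3 - 109/27y^2 + 65/3y + 640/27 ≠ 0; add h_4 = 220/27x - 4/9y^3 - 109/27y^2 + 65/3y + 640/27 to the basis.

S(f_1,f_3): lcm = x^2y. S = -4/3x^2 - xy^2 - 11/12xy + 32/3x - 1/6y^2 + 175/12y.
  leading term x^2: subtract (-4/9)·f_2 from -4/3x^2 - xy^2 - 11/12xy + 32/3x - 1/6y^2 + 175/12y → -xy^2 - 11/12xy + 128/9x - 1/6y^2 + 541/36y - 224/9
  leading term xy^2: subtract (-1/6y)·f_1 from -xy^2 - 11/12xy + 128/9x - 1/6y^2 + 541/36y - 224/9 → -9/4xy + 128/9x - 2/3y^3 - 7/6y^2 + 925/36y - 224/9
  leading term xy: subtract (-3/8)·f_1 from -9/4xy + 128/9x - 2/3y^3 - 7/6y^2 + 925/36y - 224/9 → 101/9x - 2/3y^3 - 8/3y^2 + 211/9y - 8/9
  leading term x: subtract (303/220)·h_4 from 101/9x - 2/3y^3 - 8/3y^2 + 211/9y - 8/9 → -3/55y^3 + 5729/1980y^2 - 2533/396y - 3320/99
  leading term y^3: no divisor's leading term divides it; move -3/55y^3 to the remainder.
  leading term y^2: no divisor's leading term divides it; move 5729/1980y^2 to the remainder.
  leading term y: no divisor's leading term divides it; move -2533/396y to the remainder.
  leading term 1: no divisor's leading term divides it; move -3320/99 to the remainder.
  remainder -3/55y^3 + 5729/1980y^2 - 2533/396y - 3320/99 ≠ 0; add h_5 = -3/55y^3 + 5729/1980y^2 - 2533/396y - 3320/99 to the basis.

S(f_2,f_3): lcm = x^2. S = -1/3xy + 11/4x + 1/6y - 49/12.
  leading term xy: subtract (-1/18)·f_1 from -1/3xy + 11/4x + 1/6y - 49/12 → 83/36x - 2/9y^2 - 1/6y - 19/36
  leading term x: subtract (249/880)·h_4 from 83/36x - 2/9y^2 - 1/6y - 19/36 → 83/660y^3 + 2429/2640y^2 - 3325/528y - 955/132
  leading term y^3: subtract (-83/36)·h_5 from 83/660y^3 + 2429/2640y^2 - 3325/528y - 955/132 → 4919/648y^2 - 13637/648y - 27395/324
  leading term y^2: no divisor's leading term divides it; move 4919/648y^2 to the remainder.
  leading term y: no divisor's leading term divides it; move -13637/648y to the remainder.
  leading term 1: no divisor's leading term divides it; move -27395/324 to the remainder.
  remainder 4919/648y^2 - 13637/648y - 27395/324 ≠ 0; add h_6 = 4919/648y^2 - 13637/648y - 27395/324 to the basis.

S(f_1,h_4): lcm = xy. S = -4/3x + 3/55y^4 + 109/220y^3 - 439/132y^2 - 43/11y + 32/3.
  leading term x: subtract (-9/55)·h_4 from -4/3x + 3/55y^4 + 109/220y^3 - 439/132y^2 - 43/11y + 32/3 → 3/55y^4 + 93/220y^3 - 877/220y^2 - 4/11y + 160/11
  leading term y^4: subtract (-y)·h_5 from 3/55y^4 + 93/220y^3 - 877/220y^2 - 4/11y + 160/11 → 3283/990y^3 - 10279/990y^2 - 3356/99y + 160/11
  leading term y^3: subtract (-3283/54)·h_5 from 3283/990y^3 - 10279/990y^2 - 3356/99y + 160/11 → 321785/1944y^2 - 821885/1944y - 491900/243
  leading term y^2: subtract (321785/14757)·h_6 from 321785/1944y^2 - 821885/1944y - 491900/243 → 710555/19676y - 3552775/19676
  leading term y: no divisor's leading term divides it; move 710555/19676y to the remainder.
  leading term 1: no divisor's leading term divides it; move -3552775/19676 to the remainder.
  remainder 710555/19676y - 3552775/19676 ≠ 0; add h_7 = 710555/19676y - 3552775/19676 to the basis.

The other S-polynomials (S(f_2,h_4), S(f_3,h_4), S(f_1,h_5), S(f_2,h_5), S(f_3,h_5), S(h_4,h_5), S(f_1,h_6), S(f_2,h_6), S(f_3,h_6), S(h_4,h_6), S(h_5,h_6), S(f_1,h_7), S(f_2,h_7), S(f_3,h_7), S(h_4,h_7), S(h_5,h_7), S(h_6,h_7)) all reduce to 0 modulo the current basis, so we have a Gröbner basis.
Inter-reduce: drop elements whose leading term is divisible by another's, tail-reduce, and make monic.
Reduced Gröbner basis: {x - 3, y - 5}.

The lex basis is triangular: the last element involves only y. Solving y - 5 = 0 gives y ∈ {5}; substituting each value into the earlier elements determines the remaining variables.
  y = 5: the earlier basis element becomes x - 3 = 0, giving x = 3 — point (3, 5).
Check: every point annihilates each of the original generators.

{(3, 5)}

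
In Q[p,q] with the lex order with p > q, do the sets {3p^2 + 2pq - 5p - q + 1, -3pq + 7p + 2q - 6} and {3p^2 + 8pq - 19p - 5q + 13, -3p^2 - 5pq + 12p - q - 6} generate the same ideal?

No, the ideals differ.

Two ideals are equal iff their reduced Gröbner bases coincide (the reduced basis is unique for a fixed ordering).
Buchberger on the first generating set:
f_1 = 3p^2 + 2pq - 5p - q + 1, LT = p^2.
f_2 = -3pq + 7p + 2q - 6, LT = pq.

S(f_1,f_2): lcm = p^2q. S = 7/3p^2 + 2/3pq^2 - pq - 2p - 1/3q^2 + 1/3q.
  leading term p^2: subtract (7/9)·f_1 from 7/3p^2 + 2/3pq^2 - pq - 2p - 1/3q^2 + 1/3q → 2/3pq^2 - 23/9pq + 17/9p - 1/3q^2 + 10/9q - 7/9
  leading term pq^2: subtract (-2/9q)·f_2 from 2/3pq^2 - 23/9pq + 17/9p - 1/3q^2 + 10/9q - 7/9 → -pq + 17/9p + 1/9q^2 - 2/9q - 7/9
  leading term pq: subtract (1/3)·f_2 from -pq + 17/9p + 1/9q^2 - 2/9q - 7/9 → -4/9p + 1/9q^2 - 8/9q + 11/9
  leading term p: no divisor's leading term divides it; move -4/9p to the remainder.
  leading term q^2: no divisor's leading term divides it; move 1/9q^2 to the remainder.
  leading term q: no divisor's leading term divides it; move -8/9q to the remainder.
  leading term 1: no divisor's leading term divides it; move 11/9 to the remainder.
  remainder -4/9p + 1/9q^2 - 8/9q + 11/9 ≠ 0; add g_3 = -4/9p + 1/9q^2 - 8/9q + 11/9 to the basis.

S(f_2,g_3): lcm = pq. S = -7/3p + 1/4q^3 - 2q^2 + 25/12q + 2.
  leading term p: subtract (21/4)·g_3 from -7/3p + 1/4q^3 - 2q^2 + 25/12q + 2 → 1/4q^3 - 31/12q^2 + 27/4q - 53/12
  leading term q^3: no divisor's leading term divides it; move 1/4q^3 to the remainder.
  leading term q^2: no divisor's leading term divides it; move -31/12q^2 to the remainder.
  leading term q: no divisor's leading term divides it; move 27/4q to the remainder.
  leading term 1: no divisor's leading term divides it; move -53/12 to the remainder.
  remainder 1/4q^3 - 31/12q^2 + 27/4q - 53/12 ≠ 0; add g_4 = 1/4q^3 - 31/12q^2 + 27/4q - 53/12 to the basis.

The other S-polynomials (S(f_1,g_3), S(f_1,g_4), S(f_2,g_4), S(g_3,g_4)) all reduce to 0 modulo the current basis, so we have a Gröbner basis.
Inter-reduce: drop elements whose leading term is divisible by another's, tail-reduce, and make monic.
Reduced Gröbner basis: {p - 1/4q^2 + 2q - 11/4, q^3 - 31/3q^2 + 27q - 53/3}.

Buchberger on the second generating set:
h_1 = 3p^2 + 8pq - 19p - 5q + 13, LT = p^2.
h_2 = -3p^2 - 5pq + 12p - q - 6, LT = p^2.

S(h_1,h_2): lcm = p^2. S = pq - 7/3p - 2q + 7/3.
  leading term pq: no divisor's leading term divides it; move pq to the remainder.
  leading term p: no divisor's leading term divides it; move -7/3p to the remainder.
  leading term q: no divisor's leading term divides it; move -2q to the remainder.
  leading term 1: no divisor's leading term divides it; move 7/3 to the remainder.
  remainder pq - 7/3p - 2q + 7/3 ≠ 0; add k_3 = pq - 7/3p - 2q + 7/3 to the basis.

S(h_1,k_3): lcm = p^2q. S = 7/3p^2 + 8/3pq^2 - 13/3pq - 7/3p - 5/3q^2 + 13/3q.
  leading term p^2: subtract (7/9)·h_1 from 7/3p^2 + 8/3pq^2 - 13/3pq - 7/3p - 5/3q^2 + 13/3q → 8/3pq^2 - 95/9pq + 112/9p - 5/3q^2 + 74/9q - 91/9
  leading term pq^2: subtract (8/3q)·k_3 from 8/3pq^2 - 95/9pq + 112/9p - 5/3q^2 + 74/9q - 91/9 → -13/3pq + 112/9p + 11/3q^2 + 2q - 91/9
  leading term pq: subtract (-13/3)·k_3 from -13/3pq + 112/9p + 11/3q^2 + 2q - 91/9 → 7/3p + 11/3q^2 - 20/3q
  leading term p: no divisor's leading term divides it; move 7/3p to the remainder.
  leading term q^2: no divisor's leading term divides it; move 11/3q^2 to the remainder.
  leading term q: no divisor's leading term divides it; move -20/3q to the remainder.
  remainder 7/3p + 11/3q^2 - 20/3q ≠ 0; add k_4 = 7/3p + 11/3q^2 - 20/3q to the basis.

S(k_3,k_4): lcm = pq. S = -7/3p - 11/7q^3 + 20/7q^2 - 2q + 7/3.
  leading term p: subtract (-1)·k_4 from -7/3p - 11/7q^3 + 20/7q^2 - 2q + 7/3 → -11/7q^3 + 137/21q^2 - 26/3q + 7/3
  leading term q^3: no divisor's leading term divides it; move -11/7q^3 to the remainder.
  leading term q^2: no divisor's leading term divides it; move 137/21q^2 to the remainder.
  leading term q: no divisor's leading term divides it; move -26/3q to the remainder.
  leading term 1: no divisor's leading term divides it; move 7/3 to the remainder.
  remainder -11/7q^3 + 137/21q^2 - 26/3q + 7/3 ≠ 0; add k_5 = -11/7q^3 + 137/21q^2 - 26/3q + 7/3 to the basis.

The other S-polynomials (S(h_2,k_3), S(h_1,k_4), S(h_2,k_4), S(h_1,k_5), S(h_2,k_5), S(k_3,k_5), S(k_4,k_5)) all reduce to 0 modulo the current basis, so we have a Gröbner basis.
Inter-reduce: drop elements whose leading term is divisible by another's, tail-reduce, and make monic.
Reduced Gröbner basis: {p + 11/7q^2 - 20/7q, q^3 - 137/33q^2 + 182/33q - 49/33}.

The bases are distinct; the ideals are different.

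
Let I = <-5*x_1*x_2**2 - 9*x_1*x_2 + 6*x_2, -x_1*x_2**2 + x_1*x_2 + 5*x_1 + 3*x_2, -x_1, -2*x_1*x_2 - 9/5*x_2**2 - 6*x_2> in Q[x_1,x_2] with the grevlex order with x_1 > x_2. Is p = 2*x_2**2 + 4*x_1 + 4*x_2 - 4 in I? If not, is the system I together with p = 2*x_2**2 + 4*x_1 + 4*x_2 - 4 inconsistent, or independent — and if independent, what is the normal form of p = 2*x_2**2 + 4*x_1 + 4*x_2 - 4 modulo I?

First compute the reduced Gröbner basis of I by Buchberger's algorithm.
f_1 = -5*x_1*x_2**2 - 9*x_1*x_2 + 6*x_2, LT = x_1*x_2**2.
f_2 = -x_1*x_2**2 + x_1*x_2 + 5*x_1 + 3*x_2, LT = x_1*x_2**2.
f_3 = -x_1, LT = x_1.
f_4 = -2*x_1*x_2 - 9/5*x_2**2 - 6*x_2, LT = x_1*x_2.

S(f_1,f_2): lcm = x_1*x_2**2. S = 14/5*x_1*x_2 + 5*x_1 + 9/5*x_2.
  leading term x_1*x_2: subtract (-14/5*x_2)·f_3 from 14/5*x_1*x_2 + 5*x_1 + 9/5*x_2 → 5*x_1 + 9/5*x_2
  leading term x_1: subtract (-5)·f_3 from 5*x_1 + 9/5*x_2 → 9/5*x_2
  leading term x_2: no divisor's leading term divides it; move 9/5*x_2 to the remainder.
  remainder 9/5*x_2 ≠ 0; add h_5 = 9/5*x_2 to the basis.

S(f_1,f_3): lcm = x_1*x_2**2. S = 9/5*x_1*x_2 - 6/5*x_2.
  leading term x_1*x_2: subtract (-9/5*x_2)·f_3 from 9/5*x_1*x_2 - 6/5*x_2 → -6/5*x_2
  leading term x_2: subtract (-2/3)·h_5 from -6/5*x_2 → 0
  remainder 0.

S(f_1,f_4): lcm = x_1*x_2**2. S = -9/10*x_2**3 + 9/5*x_1*x_2 - 3*x_2**2 - 6/5*x_2.
  leading term x_2**3: subtract (-1/2*x_2**2)·h_5 from -9/10*x_2**3 + 9/5*x_1*x_2 - 3*x_2**2 - 6/5*x_2 → 9/5*x_1*x_2 - 3*x_2**2 - 6/5*x_2
  leading term x_1*x_2: subtract (-9/5*x_2)·f_3 from 9/5*x_1*x_2 - 3*x_2**2 - 6/5*x_2 → -3*x_2**2 - 6/5*x_2
  leading term x_2**2: subtract (-5/3*x_2)·h_5 from -3*x_2**2 - 6/5*x_2 → -6/5*x_2
  leading term x_2: subtract (-2/3)·h_5 from -6/5*x_2 → 0
  remainder 0.

S(f_2,f_3): lcm = x_1*x_2**2. S = -x_1*x_2 - 5*x_1 - 3*x_2.
  leading term x_1*x_2: subtract (x_2)·f_3 from -x_1*x_2 - 5*x_1 - 3*x_2 → -5*x_1 - 3*x_2
  leading term x_1: subtract (5)·f_3 from -5*x_1 - 3*x_2 → -3*x_2
  leading term x_2: subtract (-5/3)·h_5 from -3*x_2 → 0
  remainder 0.

S(f_2,f_4): lcm = x_1*x_2**2. S = -9/10*x_2**3 - x_1*x_2 - 3*x_2**2 - 5*x_1 - 3*x_2.
  leading term x_2**3: subtract (-1/2*x_2**2)·h_5 from -9/10*x_2**3 - x_1*x_2 - 3*x_2**2 - 5*x_1 - 3*x_2 → -x_1*x_2 - 3*x_2**2 - 5*x_1 - 3*x_2
  leading term x_1*x_2: subtract (x_2)·f_3 from -x_1*x_2 - 3*x_2**2 - 5*x_1 - 3*x_2 → -3*x_2**2 - 5*x_1 - 3*x_2
  leading term x_2**2: subtract (-5/3*x_2)·h_5 from -3*x_2**2 - 5*x_1 - 3*x_2 → -5*x_1 - 3*x_2
  leading term x_1: subtract (5)·f_3 from -5*x_1 - 3*x_2 → -3*x_2
  leading term x_2: subtract (-5/3)·h_5 from -3*x_2 → 0
  remainder 0.

S(f_3,f_4): lcm = x_1*x_2. S = -9/10*x_2**2 - 3*x_2.
  leading term x_2**2: subtract (-1/2*x_2)·h_5 from -9/10*x_2**2 - 3*x_2 → -3*x_2
  leading term x_2: subtract (-5/3)·h_5 from -3*x_2 → 0
  remainder 0.

S(f_1,h_5): lcm = x_1*x_2**2. S = 9/5*x_1*x_2 - 6/5*x_2.
  leading term x_1*x_2: subtract (-9/5*x_2)·f_3 from 9/5*x_1*x_2 - 6/5*x_2 → -6/5*x_2
  leading term x_2: subtract (-2/3)·h_5 from -6/5*x_2 → 0
  remainder 0.

S(f_2,h_5): lcm = x_1*x_2**2. S = -x_1*x_2 - 5*x_1 - 3*x_2.
  leading term x_1*x_2: subtract (x_2)·f_3 from -x_1*x_2 - 5*x_1 - 3*x_2 → -5*x_1 - 3*x_2
  leading term x_1: subtract (5)·f_3 from -5*x_1 - 3*x_2 → -3*x_2
  leading term x_2: subtract (-5/3)·h_5 from -3*x_2 → 0
  remainder 0.

S(f_3,h_5): leading monomials are coprime, so the S-polynomial reduces to 0 (Buchberger's first criterion).
S(f_4,h_5): lcm = x_1*x_2. S = 9/10*x_2**2 + 3*x_2.
  leading term x_2**2: subtract (1/2*x_2)·h_5 from 9/10*x_2**2 + 3*x_2 → 3*x_2
  leading term x_2: subtract (5/3)·h_5 from 3*x_2 → 0
  remainder 0.

Every S-polynomial of the final basis reduces to 0, so we have a Gröbner basis.
Inter-reduce: drop elements whose leading term is divisible by another's, tail-reduce, and make monic.
Reduced Gröbner basis: {x_1, x_2}.
Label its elements g_1 = x_1, g_2 = x_2.

Reduce p = 2*x_2**2 + 4*x_1 + 4*x_2 - 4 modulo G:
  leading term x_2**2: subtract (2*x_2)·g_2 from 2*x_2**2 + 4*x_1 + 4*x_2 - 4 → 4*x_1 + 4*x_2 - 4
  leading term x_1: subtract (4)·g_1 from 4*x_1 + 4*x_2 - 4 → 4*x_2 - 4
  leading term x_2: subtract (4)·g_2 from 4*x_2 - 4 → -4
  leading term 1: no divisor's leading term divides it; move -4 to the remainder.
  normal form = -4.
The normal form is nonzero, so p ∉ I. Since p minus its normal form lies in I, I + (p) = I + (r) where r = -4; decide whether this ideal is the whole ring.
Here r = -4 is a nonzero constant, hence a unit: 1 ∈ I + (p), the Gröbner basis of I + (p) is {1}, and the enlarged system has no common solution — adjoining p is inconsistent.

Ideal membership is decidable via reduction modulo a Gröbner basis.

Adjoining 2*x_2**2 + 4*x_1 + 4*x_2 - 4 makes the ideal the whole ring: the system is inconsistent.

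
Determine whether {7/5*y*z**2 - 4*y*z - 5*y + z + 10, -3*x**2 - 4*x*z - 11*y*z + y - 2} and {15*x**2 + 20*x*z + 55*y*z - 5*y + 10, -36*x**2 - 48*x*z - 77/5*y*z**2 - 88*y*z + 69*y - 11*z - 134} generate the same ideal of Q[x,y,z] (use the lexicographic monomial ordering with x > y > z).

Since reduced Gröbner bases are canonical representatives of ideals under a given ordering, it suffices to compute and compare them.
Buchberger on the first generating set:
f_1 = 7/5*y*z**2 - 4*y*z - 5*y + z + 10, LT = y*z**2.
f_2 = -3*x**2 - 4*x*z - 11*y*z + y - 2, LT = x**2.

The S-polynomials (S(f_1,f_2)) all reduce to 0 modulo the current basis, so we have a Gröbner basis.
Inter-reduce: drop elements whose leading term is divisible by another's, tail-reduce, and make monic.
Reduced Gröbner basis: {x**2 + 4/3*x*z + 11/3*y*z - 1/3*y + 2/3, y*z**2 - 20/7*y*z - 25/7*y + 5/7*z + 50/7}.

Buchberger on the second generating set:
h_1 = 15*x**2 + 20*x*z + 55*y*z - 5*y + 10, LT = x**2.
h_2 = -36*x**2 - 48*x*z - 77/5*y*z**2 - 88*y*z + 69*y - 11*z - 134, LT = x**2.

S(h_1,h_2): lcm = x**2. S = -77/180*y*z**2 + 11/9*y*z + 19/12*y - 11/36*z - 55/18.
  leading term y*z**2: no divisor's leading term divides it; move -77/180*y*z**2 to the remainder.
  leading term y*z: no divisor's leading term divides it; move 11/9*y*z to the remainder.
  leading term y: no divisor's leading term divides it; move 19/12*y to the remainder.
  leading term z: no divisor's leading term divides it; move -11/36*z to the remainder.
  leading term 1: no divisor's leading term divides it; move -55/18 to the remainder.
  remainder -77/180*y*z**2 + 11/9*y*z + 19/12*y - 11/36*z - 55/18 ≠ 0; add k_3 = -77/180*y*z**2 + 11/9*y*z + 19/12*y - 11/36*z - 55/18 to the basis.

The other S-polynomials (S(h_1,k_3), S(h_2,k_3)) all reduce to 0 modulo the current basis, so we have a Gröbner basis.
Inter-reduce: drop elements whose leading term is divisible by another's, tail-reduce, and make monic.
Reduced Gröbner basis: {x**2 + 4/3*x*z + 11/3*y*z - 1/3*y + 2/3, y*z**2 - 20/7*y*z - 285/77*y + 5/7*z + 50/7}.

These differ, so the ideals are not equal.

No, the ideals differ.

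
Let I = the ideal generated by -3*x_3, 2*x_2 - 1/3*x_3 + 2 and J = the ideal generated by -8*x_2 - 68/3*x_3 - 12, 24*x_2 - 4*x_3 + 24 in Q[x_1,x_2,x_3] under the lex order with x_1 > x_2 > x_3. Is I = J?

For a fixed monomial order, each ideal has a unique reduced Gröbner basis; comparing bases decides equality.
Buchberger on the first generating set:
f_1 = -3*x_3, LT = x_3.
f_2 = 2*x_2 - 1/3*x_3 + 2, LT = x_2.

S(f_1,f_2): leading monomials are coprime, so the S-polynomial reduces to 0 (Buchberger's first criterion).
Every S-polynomial of the final basis reduces to 0, so we have a Gröbner basis.
Inter-reduce: drop elements whose leading term is divisible by another's, tail-reduce, and make monic.
Reduced Gröbner basis: {x_2 + 1, x_3}.

Buchberger on the second generating set:
h_1 = -8*x_2 - 68/3*x_3 - 12, LT = x_2.
h_2 = 24*x_2 - 4*x_3 + 24, LT = x_2.

S(h_1,h_2): lcm = x_2. S = 3*x_3 + 1/2.
  leading term x_3: no divisor's leading term divides it; move 3*x_3 to the remainder.
  leading term 1: no divisor's leading term divides it; move 1/2 to the remainder.
  remainder 3*x_3 + 1/2 ≠ 0; add k_3 = 3*x_3 + 1/2 to the basis.

S(h_1,k_3): leading monomials are coprime, so the S-polynomial reduces to 0 (Buchberger's first criterion).
S(h_2,k_3): leading monomials are coprime, so the S-polynomial reduces to 0 (Buchberger's first criterion).
Every S-polynomial of the final basis reduces to 0, so we have a Gröbner basis.
Inter-reduce: drop elements whose leading term is divisible by another's, tail-reduce, and make monic.
Reduced Gröbner basis: {x_2 + 37/36, x_3 + 1/6}.

Since the reduced bases disagree, the two ideals are not the same.

No, the ideals differ.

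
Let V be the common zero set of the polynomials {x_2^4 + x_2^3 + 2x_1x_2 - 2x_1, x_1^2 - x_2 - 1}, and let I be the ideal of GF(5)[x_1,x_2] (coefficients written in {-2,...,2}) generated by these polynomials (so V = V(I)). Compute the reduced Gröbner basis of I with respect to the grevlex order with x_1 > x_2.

G = {x_2^4 + x_2^3 + 2x_1x_2 - 2x_1, x_1^2 - x_2 - 1}

f_1 = x_2^4 + x_2^3 + 2x_1x_2 - 2x_1, LT = x_2^4.
f_2 = x_1^2 - x_2 - 1, LT = x_1^2.

The S-polynomials (S(f_1,f_2)) all reduce to 0 modulo the current basis, so we have a Gröbner basis.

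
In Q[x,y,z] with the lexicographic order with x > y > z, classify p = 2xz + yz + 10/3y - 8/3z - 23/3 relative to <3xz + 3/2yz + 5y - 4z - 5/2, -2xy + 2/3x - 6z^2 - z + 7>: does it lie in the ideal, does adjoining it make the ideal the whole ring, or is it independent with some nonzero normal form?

Adjoining 2xz + yz + 10/3y - 8/3z - 23/3 makes the ideal the whole ring: the system is inconsistent.

First compute the reduced Gröbner basis of I by Buchberger's algorithm.
f_1 = 3xz + 3/2yz + 5y - 4z - 5/2, LT = xz.
f_2 = -2xy + 2/3x - 6z^2 - z + 7, LT = xy.

S(f_1,f_2): lcm = xyz. S = 1/3xz + 1/2y^2z + 5/3y^2 - 4/3yz - 5/6y - 3z^3 - 1/2z^2 + 7/2z.
  leading term xz: subtract (1/9)·f_1 from 1/3xz + 1/2y^2z + 5/3y^2 - 4/3yz - 5/6y - 3z^3 - 1/2z^2 + 7/2z → 1/2y^2z + 5/3y^2 - 3/2yz - 25/18y - 3z^3 - 1/2z^2 + 71/18z + 5/18
  leading term y^2z: no divisor's leading term divides it; move 1/2y^2z to the remainder.
  leading term y^2: no divisor's leading term divides it; move 5/3y^2 to the remainder.
  leading term yz: no divisor's leading term divides it; move -3/2yz to the remainder.
  leading term y: no divisor's leading term divides it; move -25/18y to the remainder.
  leading term z^3: no divisor's leading term divides it; move -3z^3 to the remainder.
  leading term z^2: no divisor's leading term divides it; move -1/2z^2 to the remainder.
  leading term z: no divisor's leading term divides it; move 71/18z to the remainder.
  leading term 1: no divisor's leading term divides it; move 5/18 to the remainder.
  remainder 1/2y^2z + 5/3y^2 - 3/2yz - 25/18y - 3z^3 - 1/2z^2 + 71/18z + 5/18 ≠ 0; add h_3 = 1/2y^2z + 5/3y^2 - 3/2yz - 25/18y - 3z^3 - 1/2z^2 + 71/18z + 5/18 to the basis.

The other S-polynomials (S(f_1,h_3), S(f_2,h_3)) all reduce to 0 modulo the current basis, so we have a Gröbner basis.
Inter-reduce: drop elements whose leading term is divisible by another's, tail-reduce, and make monic.
Reduced Gröbner basis: {xy - 1/3x + 3z^2 + 1/2z - 7/2, xz + 1/2yz + 5/3y - 4/3z - 5/6, y^2z + 10/3y^2 - 3yz - 25/9y - 6z^3 - z^2 + 71/9z + 5/9}.
Label its elements g_1 = xy - 1/3x + 3z^2 + 1/2z - 7/2, g_2 = xz + 1/2yz + 5/3y - 4/3z - 5/6, g_3 = y^2z + 10/3y^2 - 3yz - 25/9y - 6z^3 - z^2 + 71/9z + 5/9.

Reduce p = 2xz + yz + 10/3y - 8/3z - 23/3 modulo G:
  leading term xz: subtract (2)·g_2 from 2xz + yz + 10/3y - 8/3z - 23/3 → -6
  leading term 1: no divisor's leading term divides it; move -6 to the remainder.
  normal form = -6.
The normal form is nonzero, so p ∉ I. Since p minus its normal form lies in I, I + (p) = I + (r) where r = -6; decide whether this ideal is the whole ring.
Here r = -6 is a nonzero constant, hence a unit: 1 ∈ I + (p), the Gröbner basis of I + (p) is {1}, and the enlarged system has no common solution — adjoining p is inconsistent.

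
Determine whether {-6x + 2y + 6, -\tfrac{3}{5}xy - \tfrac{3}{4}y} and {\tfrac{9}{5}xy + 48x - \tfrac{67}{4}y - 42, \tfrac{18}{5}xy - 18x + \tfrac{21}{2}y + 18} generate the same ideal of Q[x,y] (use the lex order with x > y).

For a fixed monomial order, each ideal has a unique reduced Gröbner basis; comparing bases decides equality.
Buchberger on the first generating set:
f_1 = -6x + 2y + 6, LT = x.
f_2 = -\tfrac{3}{5}xy - \tfrac{3}{4}y, LT = xy.

S(f_1,f_2): lcm = xy. S = -\tfrac{1}{3}y^{2} - \tfrac{9}{4}y.
  leading term y^{2}: no divisor's leading term divides it; move -\tfrac{1}{3}y^{2} to the remainder.
  leading term y: no divisor's leading term divides it; move -\tfrac{9}{4}y to the remainder.
  remainder -\tfrac{1}{3}y^{2} - \tfrac{9}{4}y ≠ 0; add g_3 = -\tfrac{1}{3}y^{2} - \tfrac{9}{4}y to the basis.

S(f_1,g_3): leading monomials are coprime, so the S-polynomial reduces to 0 (Buchberger's first criterion).
S(f_2,g_3): lcm = xy^{2}. S = -\tfrac{27}{4}xy + \tfrac{5}{4}y^{2}.
  leading term xy: subtract (\tfrac{9}{8}y)·f_1 from -\tfrac{27}{4}xy + \tfrac{5}{4}y^{2} → -y^{2} - \tfrac{27}{4}y
  leading term y^{2}: subtract (3)·g_3 from -y^{2} - \tfrac{27}{4}y → 0
  remainder 0.

Every S-polynomial of the final basis reduces to 0, so we have a Gröbner basis.
Inter-reduce: drop elements whose leading term is divisible by another's, tail-reduce, and make monic.
Reduced Gröbner basis: {x - \tfrac{1}{3}y - 1, y^{2} + \tfrac{27}{4}y}.

Buchberger on the second generating set:
h_1 = \tfrac{9}{5}xy + 48x - \tfrac{67}{4}y - 42, LT = xy.
h_2 = \tfrac{18}{5}xy - 18x + \tfrac{21}{2}y + 18, LT = xy.

S(h_1,h_2): lcm = xy. S = \tfrac{95}{3}x - \tfrac{110}{9}y - \tfrac{85}{3}.
  leading term x: no divisor's leading term divides it; move \tfrac{95}{3}x to the remainder.
  leading term y: no divisor's leading term divides it; move -\tfrac{110}{9}y to the remainder.
  leading term 1: no divisor's leading term divides it; move -\tfrac{85}{3} to the remainder.
  remainder \tfrac{95}{3}x - \tfrac{110}{9}y - \tfrac{85}{3} ≠ 0; add k_3 = \tfrac{95}{3}x - \tfrac{110}{9}y - \tfrac{85}{3} to the basis.

S(h_1,k_3): lcm = xy. S = \tfrac{80}{3}x + \tfrac{22}{57}y^{2} - \tfrac{5753}{684}y - \tfrac{70}{3}.
  leading term x: subtract (\tfrac{16}{19})·k_3 from \tfrac{80}{3}x + \tfrac{22}{57}y^{2} - \tfrac{5753}{684}y - \tfrac{70}{3} → \tfrac{22}{57}y^{2} + \tfrac{143}{76}y + \tfrac{10}{19}
  leading term y^{2}: no divisor's leading term divides it; move \tfrac{22}{57}y^{2} to the remainder.
  leading term y: no divisor's leading term divides it; move \tfrac{143}{76}y to the remainder.
  leading term 1: no divisor's leading term divides it; move \tfrac{10}{19} to the remainder.
  remainder \tfrac{22}{57}y^{2} + \tfrac{143}{76}y + \tfrac{10}{19} ≠ 0; add k_4 = \tfrac{22}{57}y^{2} + \tfrac{143}{76}y + \tfrac{10}{19} to the basis.

S(h_2,k_3): lcm = xy. S = -5x + \tfrac{22}{57}y^{2} + \tfrac{869}{228}y + 5.
  leading term x: subtract (-\tfrac{3}{19})·k_3 from -5x + \tfrac{22}{57}y^{2} + \tfrac{869}{228}y + 5 → \tfrac{22}{57}y^{2} + \tfrac{143}{76}y + \tfrac{10}{19}
  leading term y^{2}: subtract (1)·k_4 from \tfrac{22}{57}y^{2} + \tfrac{143}{76}y + \tfrac{10}{19} → 0
  remainder 0.

S(h_1,k_4): lcm = xy^{2}. S = \tfrac{523}{24}xy - \tfrac{15}{11}x - \tfrac{335}{36}y^{2} - \tfrac{70}{3}y.
  leading term xy: subtract (\tfrac{2615}{216})·h_1 from \tfrac{523}{24}xy - \tfrac{15}{11}x - \tfrac{335}{36}y^{2} - \tfrac{70}{3}y → -\tfrac{57665}{99}x - \tfrac{335}{36}y^{2} + \tfrac{155045}{864}y + \tfrac{18305}{36}
  leading term x: subtract (-\tfrac{607}{33})·k_3 from -\tfrac{57665}{99}x - \tfrac{335}{36}y^{2} + \tfrac{155045}{864}y + \tfrac{18305}{36} → -\tfrac{335}{36}y^{2} - \tfrac{4355}{96}y - \tfrac{1675}{132}
  leading term y^{2}: subtract (-\tfrac{6365}{264})·k_4 from -\tfrac{335}{36}y^{2} - \tfrac{4355}{96}y - \tfrac{1675}{132} → 0
  remainder 0.

S(h_2,k_4): lcm = xy^{2}. S = -\tfrac{79}{8}xy - \tfrac{15}{11}x + \tfrac{35}{12}y^{2} + 5y.
  leading term xy: subtract (-\tfrac{395}{72})·h_1 from -\tfrac{79}{8}xy - \tfrac{15}{11}x + \tfrac{35}{12}y^{2} + 5y → \tfrac{8645}{33}x + \tfrac{35}{12}y^{2} - \tfrac{25025}{288}y - \tfrac{2765}{12}
  leading term x: subtract (\tfrac{91}{11})·k_3 from \tfrac{8645}{33}x + \tfrac{35}{12}y^{2} - \tfrac{25025}{288}y - \tfrac{2765}{12} → \tfrac{35}{12}y^{2} + \tfrac{455}{32}y + \tfrac{175}{44}
  leading term y^{2}: subtract (\tfrac{665}{88})·k_4 from \tfrac{35}{12}y^{2} + \tfrac{455}{32}y + \tfrac{175}{44} → 0
  remainder 0.

S(k_3,k_4): leading monomials are coprime, so the S-polynomial reduces to 0 (Buchberger's first criterion).
Every S-polynomial of the final basis reduces to 0, so we have a Gröbner basis.
Inter-reduce: drop elements whose leading term is divisible by another's, tail-reduce, and make monic.
Reduced Gröbner basis: {x - \tfrac{22}{57}y - \tfrac{17}{19}, y^{2} + \tfrac{39}{8}y + \tfrac{15}{11}}.

The bases are distinct; the ideals are different.

No, the ideals differ.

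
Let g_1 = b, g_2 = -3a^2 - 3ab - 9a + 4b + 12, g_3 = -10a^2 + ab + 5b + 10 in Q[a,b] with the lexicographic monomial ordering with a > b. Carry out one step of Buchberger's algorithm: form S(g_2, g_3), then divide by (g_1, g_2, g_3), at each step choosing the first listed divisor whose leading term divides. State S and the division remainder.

S(g_2, g_3) = 11/10ab + 3a - 5/6b - 3; remainder on division = 3a - 3.

lcm(LM(g_2), LM(g_3)) = a^2.
S = (lcm/LT(g_2))·g_2 − (lcm/LT(g_3))·g_3 = 11/10ab + 3a - 5/6b - 3.
Reduce S modulo (g_1, g_2, g_3) in that order:
  leading term ab: subtract (11/10a)·g_1 from 11/10ab + 3a - 5/6b - 3 → 3a - 5/6b - 3
  leading term a: no divisor's leading term divides it; move 3a to the remainder.
  leading term b: subtract (-5/6)·g_1 from -5/6b - 3 → -3
  leading term 1: no divisor's leading term divides it; move -3 to the remainder.
The remainder 3a - 3 is nonzero, so it would be added as the next basis element.
This is the inner loop of Buchberger's algorithm — each nonzero remainder becomes a new basis element.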